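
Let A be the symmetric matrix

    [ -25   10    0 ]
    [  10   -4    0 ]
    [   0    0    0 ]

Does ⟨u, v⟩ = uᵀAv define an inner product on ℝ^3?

no

Applying the same elementary operations to the rows and columns of A produces a congruent diagonal matrix with entries -25, 0, 0.
Counting signs: 1 negative, 2 zero.
Hence Q is negative semidefinite.
⟨·,·⟩ is an inner product exactly when A is positive definite.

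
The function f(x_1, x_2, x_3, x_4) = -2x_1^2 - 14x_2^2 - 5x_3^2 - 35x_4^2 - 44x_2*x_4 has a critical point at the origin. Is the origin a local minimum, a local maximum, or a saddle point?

local maximum

The Hessian at the origin is H = [[-4, 0, 0, 0], [0, -28, 0, -44], [0, 0, -10, 0], [0, -44, 0, -70]].
Congruent diagonalization of H (simultaneous row and column reduction) yields pivots -4, -28, -10, -6/7.
That gives 4 negative pivots.
H is negative definite, so the origin is a strict local maximum.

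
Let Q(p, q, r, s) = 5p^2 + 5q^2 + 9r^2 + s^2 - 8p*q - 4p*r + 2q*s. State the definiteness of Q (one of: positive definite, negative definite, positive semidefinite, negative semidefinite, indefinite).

The symmetric matrix is A = [[5, -4, -2, 0], [-4, 5, 0, 1], [-2, 0, 9, 0], [0, 1, 0, 1]].
Row-reducing A symmetrically gives the diagonal entries 5, 9/5, 61/9, 20/61.
That gives 4 positive pivots.
Hence Q is positive definite.

positive definite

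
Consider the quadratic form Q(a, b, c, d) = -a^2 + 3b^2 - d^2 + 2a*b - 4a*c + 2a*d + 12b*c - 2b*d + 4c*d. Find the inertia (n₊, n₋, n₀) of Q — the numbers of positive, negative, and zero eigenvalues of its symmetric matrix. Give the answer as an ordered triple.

(1, 1, 2)

The associated matrix is A = [[-1, 1, -2, 1], [1, 3, 6, -1], [-2, 6, 0, 2], [1, -1, 2, -1]].
Applying the same elementary operations to the rows and columns of A produces a congruent diagonal matrix with entries -1, 4, 0, 0.
Counting signs: 1 positive, 1 negative, 2 zero.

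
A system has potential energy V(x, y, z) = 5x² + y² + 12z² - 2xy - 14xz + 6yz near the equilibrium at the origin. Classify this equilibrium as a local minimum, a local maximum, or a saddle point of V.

The Hessian at the origin is H = [[10, -2, -14], [-2, 2, 6], [-14, 6, 24]].
Row-reducing H symmetrically gives the diagonal entries 10, 8/5, -2.
That gives 2 positive, 1 negative pivots.
H is indefinite, so the origin is a saddle point.

saddle point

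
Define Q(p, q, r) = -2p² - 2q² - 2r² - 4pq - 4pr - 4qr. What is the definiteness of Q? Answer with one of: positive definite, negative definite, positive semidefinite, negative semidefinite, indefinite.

The associated matrix is A = [[-2, -2, -2], [-2, -2, -2], [-2, -2, -2]].
Congruent diagonalization of A (simultaneous row and column reduction) yields pivots -2, 0, 0.
That gives 1 negative, 2 zero pivots.
Hence Q is negative semidefinite.

negative semidefinite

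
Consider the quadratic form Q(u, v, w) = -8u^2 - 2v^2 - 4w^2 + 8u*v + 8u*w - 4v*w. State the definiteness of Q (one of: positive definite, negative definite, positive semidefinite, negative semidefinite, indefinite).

negative semidefinite

The associated matrix is A = [[-8, 4, 4], [4, -2, -2], [4, -2, -4]].
Congruent diagonalization of A (simultaneous row and column reduction) yields pivots -8, 0, -2.
Counting signs: 2 negative, 1 zero.
Hence Q is negative semidefinite.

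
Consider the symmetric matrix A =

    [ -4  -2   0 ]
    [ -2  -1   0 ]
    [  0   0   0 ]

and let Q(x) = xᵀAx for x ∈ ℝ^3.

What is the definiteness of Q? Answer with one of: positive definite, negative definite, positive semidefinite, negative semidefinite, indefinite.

Applying the same elementary operations to the rows and columns of A produces a congruent diagonal matrix with entries -4, 0, 0.
Counting signs: 1 negative, 2 zero.
Hence Q is negative semidefinite.

negative semidefinite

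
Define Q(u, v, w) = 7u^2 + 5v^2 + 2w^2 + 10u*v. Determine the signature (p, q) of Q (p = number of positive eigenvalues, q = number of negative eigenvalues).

(3, 0)

The associated matrix is A = [[7, 5, 0], [5, 5, 0], [0, 0, 2]].
Row-reducing A symmetrically gives the diagonal entries 7, 10/7, 2.
That gives 3 positive pivots.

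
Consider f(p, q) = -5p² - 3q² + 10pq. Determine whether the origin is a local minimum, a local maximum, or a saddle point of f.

saddle point

The Hessian at the origin is H = [[-10, 10], [10, -6]].
det H = -10·-6 − (10)² = -40 < 0, so H is indefinite.
Therefore the origin is a saddle point.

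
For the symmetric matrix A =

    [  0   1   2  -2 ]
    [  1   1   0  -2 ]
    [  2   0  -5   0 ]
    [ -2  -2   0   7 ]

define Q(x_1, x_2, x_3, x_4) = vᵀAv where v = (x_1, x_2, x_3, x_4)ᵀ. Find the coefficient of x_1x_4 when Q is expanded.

The coefficient of x_1x_4 is A[1,4] + A[4,1] = 2·(-2) = -4.

-4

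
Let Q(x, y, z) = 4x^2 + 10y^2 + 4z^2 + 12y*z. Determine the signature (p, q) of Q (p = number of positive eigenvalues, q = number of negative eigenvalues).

Write A = [[4, 0, 0], [0, 10, 6], [0, 6, 4]].
Row-reducing A symmetrically gives the diagonal entries 4, 10, 2/5.
Counting signs: 3 positive.

(3, 0)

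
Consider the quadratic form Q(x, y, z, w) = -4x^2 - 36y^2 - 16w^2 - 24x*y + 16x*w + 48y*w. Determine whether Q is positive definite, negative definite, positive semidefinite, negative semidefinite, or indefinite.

The symmetric matrix is A = [[-4, -12, 0, 8], [-12, -36, 0, 24], [0, 0, 0, 0], [8, 24, 0, -16]].
Symmetric row and column elimination reduces A to a congruent diagonal form with pivots -4, 0, 0, 0.
Counting signs: 1 negative, 3 zero.
Hence Q is negative semidefinite.

negative semidefinite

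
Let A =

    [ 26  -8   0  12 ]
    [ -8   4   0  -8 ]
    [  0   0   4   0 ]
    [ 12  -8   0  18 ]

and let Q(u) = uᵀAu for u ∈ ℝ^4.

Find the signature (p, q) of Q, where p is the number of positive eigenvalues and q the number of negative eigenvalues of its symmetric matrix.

Congruent diagonalization of A (simultaneous row and column reduction) yields pivots 26, 20/13, 4, 2/5.
Counting signs: 4 positive.

(4, 0)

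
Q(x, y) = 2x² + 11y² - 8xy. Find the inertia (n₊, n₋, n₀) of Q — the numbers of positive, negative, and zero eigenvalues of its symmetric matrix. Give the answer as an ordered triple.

(2, 0, 0)

The symmetric matrix is A = [[2, -4], [-4, 11]].
An LDLᵀ factorisation of A has diagonal entries 2, 3.
That gives 2 positive pivots.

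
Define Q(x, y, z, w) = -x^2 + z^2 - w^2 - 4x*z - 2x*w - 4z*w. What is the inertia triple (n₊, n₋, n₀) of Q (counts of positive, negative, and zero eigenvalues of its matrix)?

(1, 1, 2)

The symmetric matrix is A = [[-1, 0, -2, -1], [0, 0, 0, 0], [-2, 0, 1, -2], [-1, 0, -2, -1]].
Symmetric row and column elimination reduces A to a congruent diagonal form with pivots -1, 0, 5, 0.
So there are 1 positive, 1 negative, 2 zero pivots.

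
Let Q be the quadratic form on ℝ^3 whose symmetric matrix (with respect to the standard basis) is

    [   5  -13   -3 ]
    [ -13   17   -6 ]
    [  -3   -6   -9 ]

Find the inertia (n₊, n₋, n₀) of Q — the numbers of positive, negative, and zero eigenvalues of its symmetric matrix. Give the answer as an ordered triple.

(2, 1, 0)

An LDLᵀ factorisation of A has diagonal entries 5, -84/5, 15/28.
So there are 2 positive, 1 negative pivots.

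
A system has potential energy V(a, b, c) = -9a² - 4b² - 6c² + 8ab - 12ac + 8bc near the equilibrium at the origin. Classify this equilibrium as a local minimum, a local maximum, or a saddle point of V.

local maximum

The Hessian at the origin is H = [[-18, 8, -12], [8, -8, 8], [-12, 8, -12]].
Row-reducing H symmetrically gives the diagonal entries -18, -40/9, -12/5.
That gives 3 negative pivots.
H is negative definite, so the origin is a strict local maximum.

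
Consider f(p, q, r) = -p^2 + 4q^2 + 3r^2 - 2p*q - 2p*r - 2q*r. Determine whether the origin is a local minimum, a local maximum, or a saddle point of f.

The Hessian at the origin is H = [[-2, -2, -2], [-2, 8, -2], [-2, -2, 6]].
Applying the same elementary operations to the rows and columns of H produces a congruent diagonal matrix with entries -2, 10, 8.
Counting signs: 2 positive, 1 negative.
H is indefinite, so the origin is a saddle point.

saddle point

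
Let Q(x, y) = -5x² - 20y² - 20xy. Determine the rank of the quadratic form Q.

1

Write A = [[-5, -10], [-10, -20]].
Congruent diagonalization of A (simultaneous row and column reduction) yields pivots -5, 0.
That gives 1 negative, 1 zero pivots.
The rank is the number of nonzero pivots: 1.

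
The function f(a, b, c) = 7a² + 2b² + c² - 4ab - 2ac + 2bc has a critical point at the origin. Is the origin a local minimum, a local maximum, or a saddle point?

local minimum

The Hessian at the origin is H = [[14, -4, -2], [-4, 4, 2], [-2, 2, 2]].
Symmetric row and column elimination reduces H to a congruent diagonal form with pivots 14, 20/7, 1.
That gives 3 positive pivots.
H is positive definite, so the origin is a strict local minimum.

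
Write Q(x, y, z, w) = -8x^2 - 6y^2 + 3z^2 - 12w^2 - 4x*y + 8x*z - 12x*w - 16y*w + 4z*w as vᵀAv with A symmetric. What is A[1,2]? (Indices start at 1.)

-2

The coefficient of x·y in Q is -4. For a symmetric A this equals A[1,2] + A[2,1] = 2·A[1,2].
So A[1,2] = -4/2 = -2.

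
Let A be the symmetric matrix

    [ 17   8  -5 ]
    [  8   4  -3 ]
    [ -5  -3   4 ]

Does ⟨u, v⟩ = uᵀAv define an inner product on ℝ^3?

Row-reducing A symmetrically gives the diagonal entries 17, 4/17, 3/4.
That gives 3 positive pivots.
Hence Q is positive definite.
⟨·,·⟩ is an inner product exactly when A is positive definite.

yes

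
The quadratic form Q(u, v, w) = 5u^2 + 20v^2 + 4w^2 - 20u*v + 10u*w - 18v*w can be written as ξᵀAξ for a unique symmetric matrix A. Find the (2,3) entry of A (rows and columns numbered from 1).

The coefficient of v·w in Q is -18. For a symmetric A this equals A[2,3] + A[3,2] = 2·A[2,3].
So A[2,3] = -18/2 = -9.

-9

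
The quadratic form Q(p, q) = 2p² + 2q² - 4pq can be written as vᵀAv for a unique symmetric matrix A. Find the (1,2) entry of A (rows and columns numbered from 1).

-2

The coefficient of p·q in Q is -4. For a symmetric A this equals A[1,2] + A[2,1] = 2·A[1,2].
So A[1,2] = -4/2 = -2.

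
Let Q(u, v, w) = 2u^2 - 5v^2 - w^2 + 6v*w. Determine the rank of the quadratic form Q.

The associated matrix is A = [[2, 0, 0], [0, -5, 3], [0, 3, -1]].
Applying the same elementary operations to the rows and columns of A produces a congruent diagonal matrix with entries 2, -5, 4/5.
Counting signs: 2 positive, 1 negative.
The rank is the number of nonzero pivots: 3.

3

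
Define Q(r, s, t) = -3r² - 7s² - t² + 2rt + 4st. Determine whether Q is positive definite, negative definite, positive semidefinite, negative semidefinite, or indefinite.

negative definite

The symmetric matrix is A = [[-3, 0, 1], [0, -7, 2], [1, 2, -1]].
Row-reducing A symmetrically gives the diagonal entries -3, -7, -2/21.
So there are 3 negative pivots.
Hence Q is negative definite.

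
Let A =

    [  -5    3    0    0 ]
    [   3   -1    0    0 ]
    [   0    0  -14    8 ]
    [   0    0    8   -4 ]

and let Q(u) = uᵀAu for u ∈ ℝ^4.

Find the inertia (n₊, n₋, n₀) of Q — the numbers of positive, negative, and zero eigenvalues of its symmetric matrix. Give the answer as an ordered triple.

(2, 2, 0)

Applying the same elementary operations to the rows and columns of A produces a congruent diagonal matrix with entries -5, 4/5, -14, 4/7.
Counting signs: 2 positive, 2 negative.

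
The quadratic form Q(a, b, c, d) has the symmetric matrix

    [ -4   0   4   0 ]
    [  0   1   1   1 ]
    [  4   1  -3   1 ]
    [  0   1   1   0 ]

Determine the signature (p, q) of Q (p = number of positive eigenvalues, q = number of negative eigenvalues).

(1, 2)

Row-reducing A symmetrically gives the diagonal entries -4, 1, 0, -1.
So there are 1 positive, 2 negative, 1 zero pivots.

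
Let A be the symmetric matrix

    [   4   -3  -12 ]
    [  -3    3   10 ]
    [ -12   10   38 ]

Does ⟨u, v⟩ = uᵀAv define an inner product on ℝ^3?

Leading principal minors: Δ_1 = 4, Δ_2 = 3, Δ_3 = 2.
All leading principal minors are positive, so by Sylvester's criterion Q is positive definite.
⟨·,·⟩ is an inner product exactly when A is positive definite.

yes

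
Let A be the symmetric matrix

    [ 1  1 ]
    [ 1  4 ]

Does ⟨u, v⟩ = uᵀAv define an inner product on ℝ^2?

Leading principal minors: Δ_1 = 1, Δ_2 = 3.
All leading principal minors are positive, so by Sylvester's criterion Q is positive definite.
⟨·,·⟩ is an inner product exactly when A is positive definite.

yes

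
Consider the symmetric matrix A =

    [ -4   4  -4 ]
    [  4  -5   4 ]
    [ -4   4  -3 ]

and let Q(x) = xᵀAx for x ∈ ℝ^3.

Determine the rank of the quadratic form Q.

3

An LDLᵀ factorisation of A has diagonal entries -4, -1, 1.
That gives 1 positive, 2 negative pivots.
The rank is the number of nonzero pivots: 3.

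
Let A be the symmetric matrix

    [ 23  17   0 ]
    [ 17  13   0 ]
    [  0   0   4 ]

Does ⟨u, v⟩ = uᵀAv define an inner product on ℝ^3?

Congruent diagonalization of A (simultaneous row and column reduction) yields pivots 23, 10/23, 4.
That gives 3 positive pivots.
Hence Q is positive definite.
⟨·,·⟩ is an inner product exactly when A is positive definite.

yes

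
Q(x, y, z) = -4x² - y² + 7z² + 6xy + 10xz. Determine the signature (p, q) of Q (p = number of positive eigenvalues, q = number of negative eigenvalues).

The associated matrix is A = [[-4, 3, 5], [3, -1, 0], [5, 0, 7]].
An LDLᵀ factorisation of A has diagonal entries -4, 5/4, 2.
That gives 2 positive, 1 negative pivots.

(2, 1)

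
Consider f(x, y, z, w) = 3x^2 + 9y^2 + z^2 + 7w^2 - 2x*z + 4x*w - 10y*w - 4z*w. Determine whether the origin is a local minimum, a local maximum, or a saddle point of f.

The Hessian at the origin is H = [[6, 0, -2, 4], [0, 18, 0, -10], [-2, 0, 2, -4], [4, -10, -4, 14]].
An LDLᵀ factorisation of H has diagonal entries 6, 18, 4/3, 4/9.
Counting signs: 4 positive.
H is positive definite, so the origin is a strict local minimum.

local minimum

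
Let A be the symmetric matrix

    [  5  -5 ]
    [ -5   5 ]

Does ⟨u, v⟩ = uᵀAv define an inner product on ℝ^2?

For the 2×2 matrix [[5, -5], [-5, 5]]: det = 5·5 − (-5)² = 0, trace = 10.
det = 0 so one eigenvalue is zero; the form is semidefinite with the sign of the trace.
⟨·,·⟩ is an inner product exactly when A is positive definite.

no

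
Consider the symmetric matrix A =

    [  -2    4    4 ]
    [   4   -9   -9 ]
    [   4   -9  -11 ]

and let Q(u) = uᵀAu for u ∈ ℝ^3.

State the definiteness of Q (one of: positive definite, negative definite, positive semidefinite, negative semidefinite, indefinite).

Applying the same elementary operations to the rows and columns of A produces a congruent diagonal matrix with entries -2, -1, -2.
Counting signs: 3 negative.
Hence Q is negative definite.

negative definite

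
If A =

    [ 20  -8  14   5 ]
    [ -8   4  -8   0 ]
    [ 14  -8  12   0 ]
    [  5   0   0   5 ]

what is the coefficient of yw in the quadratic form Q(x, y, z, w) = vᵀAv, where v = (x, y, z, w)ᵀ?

0

The coefficient of yw is A[2,4] + A[4,2] = 2·0 = 0.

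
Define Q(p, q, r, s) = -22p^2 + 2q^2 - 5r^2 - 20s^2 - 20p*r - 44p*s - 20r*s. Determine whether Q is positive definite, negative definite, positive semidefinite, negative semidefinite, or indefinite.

Write A = [[-22, 0, -10, -22], [0, 2, 0, 0], [-10, 0, -5, -10], [-22, 0, -10, -20]].
Applying the same elementary operations to the rows and columns of A produces a congruent diagonal matrix with entries -22, 2, -5/11, 2.
Counting signs: 2 positive, 2 negative.
Hence Q is indefinite.

indefinite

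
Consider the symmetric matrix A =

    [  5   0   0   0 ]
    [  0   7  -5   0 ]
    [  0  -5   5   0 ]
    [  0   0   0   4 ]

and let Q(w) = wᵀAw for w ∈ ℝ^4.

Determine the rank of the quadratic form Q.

4

Congruent diagonalization of A (simultaneous row and column reduction) yields pivots 5, 7, 10/7, 4.
So there are 4 positive pivots.
The rank is the number of nonzero pivots: 4.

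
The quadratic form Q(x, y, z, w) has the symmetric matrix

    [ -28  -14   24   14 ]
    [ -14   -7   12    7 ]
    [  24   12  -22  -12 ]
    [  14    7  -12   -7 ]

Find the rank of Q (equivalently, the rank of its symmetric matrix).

Congruent diagonalization of A (simultaneous row and column reduction) yields pivots -28, 0, -10/7, 0.
Counting signs: 2 negative, 2 zero.
The rank is the number of nonzero pivots: 2.

2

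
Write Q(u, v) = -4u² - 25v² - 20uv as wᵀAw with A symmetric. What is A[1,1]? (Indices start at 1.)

-4

The coefficient of u² in Q is -4, and that is exactly A[1,1].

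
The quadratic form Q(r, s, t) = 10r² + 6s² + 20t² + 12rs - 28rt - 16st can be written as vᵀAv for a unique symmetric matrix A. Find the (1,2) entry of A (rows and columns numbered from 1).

6

The coefficient of r·s in Q is 12. For a symmetric A this equals A[1,2] + A[2,1] = 2·A[1,2].
So A[1,2] = 12/2 = 6.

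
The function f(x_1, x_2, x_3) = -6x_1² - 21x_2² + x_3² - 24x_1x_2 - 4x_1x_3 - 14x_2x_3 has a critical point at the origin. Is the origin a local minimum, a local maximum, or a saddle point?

saddle point

The Hessian at the origin is H = [[-12, -24, -4], [-24, -42, -14], [-4, -14, 2]].
Row-reducing H symmetrically gives the diagonal entries -12, 6, -8/3.
That gives 1 positive, 2 negative pivots.
H is indefinite, so the origin is a saddle point.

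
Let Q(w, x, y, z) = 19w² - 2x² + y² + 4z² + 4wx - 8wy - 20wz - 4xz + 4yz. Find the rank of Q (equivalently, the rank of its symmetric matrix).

4

The associated matrix is A = [[19, 2, -4, -10], [2, -2, 0, -2], [-4, 0, 1, 2], [-10, -2, 2, 4]].
Symmetric row and column elimination reduces A to a congruent diagonal form with pivots 19, -42/19, 5/21, -6/5.
Counting signs: 2 positive, 2 negative.
The rank is the number of nonzero pivots: 4.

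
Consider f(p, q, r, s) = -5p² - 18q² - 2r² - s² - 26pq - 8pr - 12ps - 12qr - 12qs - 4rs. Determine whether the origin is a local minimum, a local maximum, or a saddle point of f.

The Hessian at the origin is H = [[-10, -26, -8, -12], [-26, -36, -12, -12], [-8, -12, -4, -4], [-12, -12, -4, -2]].
Row-reducing H symmetrically gives the diagonal entries -10, 158/5, -4/79, 2.
Counting signs: 2 positive, 2 negative.
H is indefinite, so the origin is a saddle point.

saddle point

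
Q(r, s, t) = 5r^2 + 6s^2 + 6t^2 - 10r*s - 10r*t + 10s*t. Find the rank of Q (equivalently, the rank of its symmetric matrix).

The symmetric matrix is A = [[5, -5, -5], [-5, 6, 5], [-5, 5, 6]].
Applying the same elementary operations to the rows and columns of A produces a congruent diagonal matrix with entries 5, 1, 1.
So there are 3 positive pivots.
The rank is the number of nonzero pivots: 3.

3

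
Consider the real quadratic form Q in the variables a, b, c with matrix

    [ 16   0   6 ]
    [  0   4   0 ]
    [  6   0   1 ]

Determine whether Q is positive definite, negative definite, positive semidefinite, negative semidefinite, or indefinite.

Congruent diagonalization of A (simultaneous row and column reduction) yields pivots 16, 4, -5/4.
That gives 2 positive, 1 negative pivots.
Hence Q is indefinite.

indefinite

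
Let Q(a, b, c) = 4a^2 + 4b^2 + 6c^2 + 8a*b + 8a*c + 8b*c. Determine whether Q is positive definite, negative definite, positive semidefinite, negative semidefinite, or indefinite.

The associated matrix is A = [[4, 4, 4], [4, 4, 4], [4, 4, 6]].
Row-reducing A symmetrically gives the diagonal entries 4, 0, 2.
So there are 2 positive, 1 zero pivots.
Hence Q is positive semidefinite.

positive semidefinite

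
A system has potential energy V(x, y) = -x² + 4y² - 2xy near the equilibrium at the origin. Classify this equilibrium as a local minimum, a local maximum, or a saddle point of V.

saddle point

The Hessian at the origin is H = [[-2, -2], [-2, 8]].
det H = -2·8 − (-2)² = -20 < 0, so H is indefinite.
Therefore the origin is a saddle point.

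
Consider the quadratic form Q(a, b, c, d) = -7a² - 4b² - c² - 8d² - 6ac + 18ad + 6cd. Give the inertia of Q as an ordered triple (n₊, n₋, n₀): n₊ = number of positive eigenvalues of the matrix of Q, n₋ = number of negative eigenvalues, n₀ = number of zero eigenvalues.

(2, 2, 0)

The symmetric matrix is A = [[-7, 0, -3, 9], [0, -4, 0, 0], [-3, 0, -1, 3], [9, 0, 3, -8]].
Congruent diagonalization of A (simultaneous row and column reduction) yields pivots -7, -4, 2/7, 1.
So there are 2 positive, 2 negative pivots.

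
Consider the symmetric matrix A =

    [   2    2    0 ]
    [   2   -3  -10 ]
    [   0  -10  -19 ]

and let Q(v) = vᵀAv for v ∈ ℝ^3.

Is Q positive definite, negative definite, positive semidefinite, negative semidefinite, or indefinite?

An LDLᵀ factorisation of A has diagonal entries 2, -5, 1.
That gives 2 positive, 1 negative pivots.
Hence Q is indefinite.

indefinite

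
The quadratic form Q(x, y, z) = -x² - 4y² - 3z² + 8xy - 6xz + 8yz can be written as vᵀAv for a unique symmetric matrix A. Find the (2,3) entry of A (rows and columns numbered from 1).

4

The coefficient of y·z in Q is 8. For a symmetric A this equals A[2,3] + A[3,2] = 2·A[2,3].
So A[2,3] = 8/2 = 4.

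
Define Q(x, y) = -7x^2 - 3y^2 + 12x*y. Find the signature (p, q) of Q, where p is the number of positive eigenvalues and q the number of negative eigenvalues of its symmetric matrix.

(1, 1)

The symmetric matrix is A = [[-7, 6], [6, -3]].
Row-reducing A symmetrically gives the diagonal entries -7, 15/7.
So there are 1 positive, 1 negative pivots.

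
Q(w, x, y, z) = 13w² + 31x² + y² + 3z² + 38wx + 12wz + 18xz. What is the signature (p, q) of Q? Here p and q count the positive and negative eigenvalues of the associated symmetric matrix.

(4, 0)

The symmetric matrix is A = [[13, 19, 0, 6], [19, 31, 0, 9], [0, 0, 1, 0], [6, 9, 0, 3]].
An LDLᵀ factorisation of A has diagonal entries 13, 42/13, 1, 3/14.
That gives 4 positive pivots.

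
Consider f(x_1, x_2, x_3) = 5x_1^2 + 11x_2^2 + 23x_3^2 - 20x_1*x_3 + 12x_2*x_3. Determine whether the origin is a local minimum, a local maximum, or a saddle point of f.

The Hessian at the origin is H = [[10, 0, -20], [0, 22, 12], [-20, 12, 46]].
An LDLᵀ factorisation of H has diagonal entries 10, 22, -6/11.
So there are 2 positive, 1 negative pivots.
H is indefinite, so the origin is a saddle point.

saddle point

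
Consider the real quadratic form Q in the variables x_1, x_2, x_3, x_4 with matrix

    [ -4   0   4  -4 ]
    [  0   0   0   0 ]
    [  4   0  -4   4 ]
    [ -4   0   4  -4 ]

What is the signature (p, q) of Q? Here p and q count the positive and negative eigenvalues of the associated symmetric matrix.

(0, 1)

Applying the same elementary operations to the rows and columns of A produces a congruent diagonal matrix with entries -4, 0, 0, 0.
That gives 1 negative, 3 zero pivots.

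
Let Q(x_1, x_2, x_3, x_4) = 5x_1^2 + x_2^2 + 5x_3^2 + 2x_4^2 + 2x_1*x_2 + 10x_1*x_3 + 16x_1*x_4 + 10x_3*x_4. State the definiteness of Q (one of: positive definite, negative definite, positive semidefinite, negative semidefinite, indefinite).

The associated matrix is A = [[5, 1, 5, 8], [1, 1, 0, 0], [5, 0, 5, 5], [8, 0, 5, 2]].
Symmetric row and column elimination reduces A to a congruent diagonal form with pivots 5, 4/5, -5/4, 6.
So there are 3 positive, 1 negative pivots.
Hence Q is indefinite.

indefinite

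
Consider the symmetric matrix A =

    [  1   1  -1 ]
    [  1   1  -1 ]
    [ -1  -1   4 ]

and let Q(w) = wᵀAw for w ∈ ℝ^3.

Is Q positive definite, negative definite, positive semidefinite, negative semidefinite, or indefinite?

Row-reducing A symmetrically gives the diagonal entries 1, 0, 3.
So there are 2 positive, 1 zero pivots.
Hence Q is positive semidefinite.

positive semidefinite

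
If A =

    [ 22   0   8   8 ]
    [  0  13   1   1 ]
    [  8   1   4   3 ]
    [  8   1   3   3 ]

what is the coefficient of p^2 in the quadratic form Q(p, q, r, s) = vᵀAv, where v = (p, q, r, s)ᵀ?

The coefficient of p^2 is the diagonal entry A[1,1] = 22.

22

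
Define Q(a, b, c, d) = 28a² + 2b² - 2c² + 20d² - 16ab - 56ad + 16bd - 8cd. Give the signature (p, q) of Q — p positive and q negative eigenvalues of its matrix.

The symmetric matrix is A = [[28, -8, 0, -28], [-8, 2, 0, 8], [0, 0, -2, -4], [-28, 8, -4, 20]].
Row-reducing A symmetrically gives the diagonal entries 28, -2/7, -2, 0.
Counting signs: 1 positive, 2 negative, 1 zero.

(1, 2)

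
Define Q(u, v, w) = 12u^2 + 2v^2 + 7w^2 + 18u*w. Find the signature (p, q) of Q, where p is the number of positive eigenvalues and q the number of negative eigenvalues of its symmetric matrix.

Write A = [[12, 0, 9], [0, 2, 0], [9, 0, 7]].
Applying the same elementary operations to the rows and columns of A produces a congruent diagonal matrix with entries 12, 2, 1/4.
So there are 3 positive pivots.

(3, 0)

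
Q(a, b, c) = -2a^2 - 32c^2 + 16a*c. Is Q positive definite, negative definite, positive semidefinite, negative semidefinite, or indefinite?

The symmetric matrix is A = [[-2, 0, 8], [0, 0, 0], [8, 0, -32]].
Row-reducing A symmetrically gives the diagonal entries -2, 0, 0.
That gives 1 negative, 2 zero pivots.
Hence Q is negative semidefinite.

negative semidefinite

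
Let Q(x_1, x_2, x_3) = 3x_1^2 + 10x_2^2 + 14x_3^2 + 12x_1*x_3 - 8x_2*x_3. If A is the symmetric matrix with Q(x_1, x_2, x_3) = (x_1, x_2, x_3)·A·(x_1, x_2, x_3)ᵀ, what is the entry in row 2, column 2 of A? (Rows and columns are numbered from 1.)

The coefficient of x_2^2 in Q is 10, and that is exactly A[2,2].

10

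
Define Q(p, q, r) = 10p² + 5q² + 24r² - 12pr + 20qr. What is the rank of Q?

Write A = [[10, 0, -6], [0, 5, 10], [-6, 10, 24]].
Row-reducing A symmetrically gives the diagonal entries 10, 5, 2/5.
So there are 3 positive pivots.
The rank is the number of nonzero pivots: 3.

3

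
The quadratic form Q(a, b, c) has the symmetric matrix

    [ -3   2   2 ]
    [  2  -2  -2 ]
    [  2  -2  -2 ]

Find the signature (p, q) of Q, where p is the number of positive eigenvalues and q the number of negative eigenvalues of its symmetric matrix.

(0, 2)

Row-reducing A symmetrically gives the diagonal entries -3, -2/3, 0.
So there are 2 negative, 1 zero pivots.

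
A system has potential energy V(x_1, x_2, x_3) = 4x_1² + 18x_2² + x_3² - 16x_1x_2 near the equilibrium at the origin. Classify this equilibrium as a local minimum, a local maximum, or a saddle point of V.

local minimum

The Hessian at the origin is H = [[8, -16, 0], [-16, 36, 0], [0, 0, 2]].
Symmetric row and column elimination reduces H to a congruent diagonal form with pivots 8, 4, 2.
That gives 3 positive pivots.
H is positive definite, so the origin is a strict local minimum.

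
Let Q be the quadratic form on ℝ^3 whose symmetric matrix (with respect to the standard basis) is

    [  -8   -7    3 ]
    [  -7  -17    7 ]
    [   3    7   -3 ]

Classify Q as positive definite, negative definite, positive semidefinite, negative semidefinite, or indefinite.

Congruent diagonalization of A (simultaneous row and column reduction) yields pivots -8, -87/8, -10/87.
So there are 3 negative pivots.
Hence Q is negative definite.

negative definite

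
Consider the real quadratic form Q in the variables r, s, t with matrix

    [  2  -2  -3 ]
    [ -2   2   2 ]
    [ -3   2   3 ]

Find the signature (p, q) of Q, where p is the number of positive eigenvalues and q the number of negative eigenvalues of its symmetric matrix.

(2, 1)

By Sylvester's law of inertia any congruent diagonalization of A has 2 positive, 1 negative and 0 zero entries.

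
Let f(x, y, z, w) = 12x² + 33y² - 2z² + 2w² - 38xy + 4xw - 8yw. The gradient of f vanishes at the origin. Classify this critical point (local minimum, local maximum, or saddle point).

The Hessian at the origin is H = [[24, -38, 0, 4], [-38, 66, 0, -8], [0, 0, -4, 0], [4, -8, 0, 4]].
Applying the same elementary operations to the rows and columns of H produces a congruent diagonal matrix with entries 24, 35/6, -4, 20/7.
Counting signs: 3 positive, 1 negative.
H is indefinite, so the origin is a saddle point.

saddle point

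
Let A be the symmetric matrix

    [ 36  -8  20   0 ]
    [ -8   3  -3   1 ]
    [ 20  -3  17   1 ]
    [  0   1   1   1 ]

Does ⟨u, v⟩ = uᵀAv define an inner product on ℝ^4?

Row-reducing A symmetrically gives the diagonal entries 36, 11/9, 46/11, 4/23.
That gives 4 positive pivots.
Hence Q is positive definite.
⟨·,·⟩ is an inner product exactly when A is positive definite.

yes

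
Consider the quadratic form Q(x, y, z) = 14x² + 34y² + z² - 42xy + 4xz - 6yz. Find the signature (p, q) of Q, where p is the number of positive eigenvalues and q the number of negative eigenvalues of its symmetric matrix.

The symmetric matrix is A = [[14, -21, 2], [-21, 34, -3], [2, -3, 1]].
Congruent diagonalization of A (simultaneous row and column reduction) yields pivots 14, 5/2, 5/7.
So there are 3 positive pivots.

(3, 0)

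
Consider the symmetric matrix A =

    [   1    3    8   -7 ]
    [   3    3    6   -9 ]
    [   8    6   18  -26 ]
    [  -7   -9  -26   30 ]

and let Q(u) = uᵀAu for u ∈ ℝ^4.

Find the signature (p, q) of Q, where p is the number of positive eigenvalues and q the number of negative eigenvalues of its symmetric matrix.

An LDLᵀ factorisation of A has diagonal entries 1, -6, 8, 1/2.
Counting signs: 3 positive, 1 negative.

(3, 1)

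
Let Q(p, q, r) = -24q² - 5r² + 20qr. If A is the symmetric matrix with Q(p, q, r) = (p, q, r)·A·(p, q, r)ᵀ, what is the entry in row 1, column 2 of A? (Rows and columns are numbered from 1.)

The coefficient of p·q in Q is 0. For a symmetric A this equals A[1,2] + A[2,1] = 2·A[1,2].
So A[1,2] = 0/2 = 0.

0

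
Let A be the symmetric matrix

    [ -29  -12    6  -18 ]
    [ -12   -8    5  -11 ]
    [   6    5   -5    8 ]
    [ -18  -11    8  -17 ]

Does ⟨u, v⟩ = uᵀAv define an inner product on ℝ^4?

An LDLᵀ factorisation of A has diagonal entries -29, -88/29, -147/88, -30/49.
Counting signs: 4 negative.
Hence Q is negative definite.
⟨·,·⟩ is an inner product exactly when A is positive definite.

no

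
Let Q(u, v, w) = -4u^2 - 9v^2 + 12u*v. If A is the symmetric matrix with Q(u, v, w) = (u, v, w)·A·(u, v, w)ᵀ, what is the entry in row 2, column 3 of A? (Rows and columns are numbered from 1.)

The coefficient of v·w in Q is 0. For a symmetric A this equals A[2,3] + A[3,2] = 2·A[2,3].
So A[2,3] = 0/2 = 0.

0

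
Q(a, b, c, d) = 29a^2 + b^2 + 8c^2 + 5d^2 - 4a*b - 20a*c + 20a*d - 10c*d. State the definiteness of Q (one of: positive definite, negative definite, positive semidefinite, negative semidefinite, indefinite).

The symmetric matrix of Q is A = [[29, -2, -10, 10], [-2, 1, 0, 0], [-10, 0, 8, -5], [10, 0, -5, 5]].
Leading principal minors: Δ_1 = 29, Δ_2 = 25, Δ_3 = 100, Δ_4 = 75.
All leading principal minors are positive, so by Sylvester's criterion Q is positive definite.

positive definite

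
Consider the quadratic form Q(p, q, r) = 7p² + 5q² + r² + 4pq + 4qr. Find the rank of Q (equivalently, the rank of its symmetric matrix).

The associated matrix is A = [[7, 2, 0], [2, 5, 2], [0, 2, 1]].
Row-reducing A symmetrically gives the diagonal entries 7, 31/7, 3/31.
So there are 3 positive pivots.
The rank is the number of nonzero pivots: 3.

3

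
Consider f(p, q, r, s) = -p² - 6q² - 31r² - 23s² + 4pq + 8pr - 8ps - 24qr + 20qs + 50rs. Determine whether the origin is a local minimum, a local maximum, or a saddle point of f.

The Hessian at the origin is H = [[-2, 4, 8, -8], [4, -12, -24, 20], [8, -24, -62, 50], [-8, 20, 50, -46]].
Symmetric row and column elimination reduces H to a congruent diagonal form with pivots -2, -4, -14, -20/7.
Counting signs: 4 negative.
H is negative definite, so the origin is a strict local maximum.

local maximum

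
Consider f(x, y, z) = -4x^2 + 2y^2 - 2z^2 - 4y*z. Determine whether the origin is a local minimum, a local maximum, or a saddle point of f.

The Hessian at the origin is H = [[-8, 0, 0], [0, 4, -4], [0, -4, -4]].
Applying the same elementary operations to the rows and columns of H produces a congruent diagonal matrix with entries -8, 4, -8.
Counting signs: 1 positive, 2 negative.
H is indefinite, so the origin is a saddle point.

saddle point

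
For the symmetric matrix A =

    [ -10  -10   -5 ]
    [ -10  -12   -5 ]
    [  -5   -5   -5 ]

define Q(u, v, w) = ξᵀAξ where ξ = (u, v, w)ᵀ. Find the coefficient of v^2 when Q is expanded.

-12

The coefficient of v^2 is the diagonal entry A[2,2] = -12.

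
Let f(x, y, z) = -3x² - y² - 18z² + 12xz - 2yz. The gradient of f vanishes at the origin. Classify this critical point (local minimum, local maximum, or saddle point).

local maximum

The Hessian at the origin is H = [[-6, 0, 12], [0, -2, -2], [12, -2, -36]].
Congruent diagonalization of H (simultaneous row and column reduction) yields pivots -6, -2, -10.
Counting signs: 3 negative.
H is negative definite, so the origin is a strict local maximum.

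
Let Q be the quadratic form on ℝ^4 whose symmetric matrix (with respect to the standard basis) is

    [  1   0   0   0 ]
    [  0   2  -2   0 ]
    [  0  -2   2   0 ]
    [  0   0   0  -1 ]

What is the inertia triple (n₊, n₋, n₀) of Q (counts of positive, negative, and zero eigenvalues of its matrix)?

(2, 1, 1)

Congruent diagonalization of A (simultaneous row and column reduction) yields pivots 1, 2, 0, -1.
That gives 2 positive, 1 negative, 1 zero pivots.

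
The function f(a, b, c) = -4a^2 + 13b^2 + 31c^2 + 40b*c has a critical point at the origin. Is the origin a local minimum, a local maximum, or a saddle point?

saddle point

The Hessian at the origin is H = [[-8, 0, 0], [0, 26, 40], [0, 40, 62]].
Congruent diagonalization of H (simultaneous row and column reduction) yields pivots -8, 26, 6/13.
So there are 2 positive, 1 negative pivots.
H is indefinite, so the origin is a saddle point.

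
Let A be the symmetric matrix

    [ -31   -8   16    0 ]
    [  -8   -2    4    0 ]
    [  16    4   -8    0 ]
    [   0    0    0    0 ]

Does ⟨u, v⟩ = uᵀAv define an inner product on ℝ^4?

no

Row-reducing A symmetrically gives the diagonal entries -31, 2/31, 0, 0.
So there are 1 positive, 1 negative, 2 zero pivots.
Hence Q is indefinite.
⟨·,·⟩ is an inner product exactly when A is positive definite.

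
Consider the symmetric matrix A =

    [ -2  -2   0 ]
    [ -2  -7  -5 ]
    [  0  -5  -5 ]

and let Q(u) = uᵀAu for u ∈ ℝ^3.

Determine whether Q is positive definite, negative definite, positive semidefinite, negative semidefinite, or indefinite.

Symmetric row and column elimination reduces A to a congruent diagonal form with pivots -2, -5, 0.
That gives 2 negative, 1 zero pivots.
Hence Q is negative semidefinite.

negative semidefinite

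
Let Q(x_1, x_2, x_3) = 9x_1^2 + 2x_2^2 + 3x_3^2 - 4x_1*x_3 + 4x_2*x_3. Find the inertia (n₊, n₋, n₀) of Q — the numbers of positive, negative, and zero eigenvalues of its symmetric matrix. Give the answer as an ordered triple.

(3, 0, 0)

The associated matrix is A = [[9, 0, -2], [0, 2, 2], [-2, 2, 3]].
An LDLᵀ factorisation of A has diagonal entries 9, 2, 5/9.
So there are 3 positive pivots.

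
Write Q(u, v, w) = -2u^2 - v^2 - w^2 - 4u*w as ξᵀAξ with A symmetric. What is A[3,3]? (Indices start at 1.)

-1

The coefficient of w^2 in Q is -1, and that is exactly A[3,3].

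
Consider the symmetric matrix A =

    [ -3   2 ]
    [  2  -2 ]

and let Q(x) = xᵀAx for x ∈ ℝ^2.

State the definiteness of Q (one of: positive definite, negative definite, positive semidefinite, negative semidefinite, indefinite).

negative definite

Congruent diagonalization of A (simultaneous row and column reduction) yields pivots -3, -2/3.
So there are 2 negative pivots.
Hence Q is negative definite.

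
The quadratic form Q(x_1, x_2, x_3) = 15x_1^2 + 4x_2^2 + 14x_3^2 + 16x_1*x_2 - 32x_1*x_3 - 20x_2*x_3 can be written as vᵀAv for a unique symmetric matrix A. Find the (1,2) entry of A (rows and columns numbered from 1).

8

The coefficient of x_1·x_2 in Q is 16. For a symmetric A this equals A[1,2] + A[2,1] = 2·A[1,2].
So A[1,2] = 16/2 = 8.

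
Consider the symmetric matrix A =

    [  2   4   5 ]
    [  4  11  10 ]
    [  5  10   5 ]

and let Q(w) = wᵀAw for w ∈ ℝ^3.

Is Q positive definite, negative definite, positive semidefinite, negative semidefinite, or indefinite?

indefinite

Congruent diagonalization of A (simultaneous row and column reduction) yields pivots 2, 3, -15/2.
Counting signs: 2 positive, 1 negative.
Hence Q is indefinite.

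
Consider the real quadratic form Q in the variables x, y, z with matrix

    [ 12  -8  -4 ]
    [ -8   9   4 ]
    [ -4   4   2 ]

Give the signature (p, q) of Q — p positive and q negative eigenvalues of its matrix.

Congruent diagonalization of A (simultaneous row and column reduction) yields pivots 12, 11/3, 2/11.
That gives 3 positive pivots.

(3, 0)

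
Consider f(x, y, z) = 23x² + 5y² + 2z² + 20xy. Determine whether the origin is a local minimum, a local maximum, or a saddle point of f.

local minimum

The Hessian at the origin is H = [[46, 20, 0], [20, 10, 0], [0, 0, 4]].
Row-reducing H symmetrically gives the diagonal entries 46, 30/23, 4.
Counting signs: 3 positive.
H is positive definite, so the origin is a strict local minimum.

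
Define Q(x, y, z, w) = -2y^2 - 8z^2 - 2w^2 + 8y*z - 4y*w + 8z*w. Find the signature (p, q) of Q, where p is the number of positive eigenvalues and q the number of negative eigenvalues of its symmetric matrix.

(0, 1)

The associated matrix is A = [[0, 0, 0, 0], [0, -2, 4, -2], [0, 4, -8, 4], [0, -2, 4, -2]].
Symmetric row and column elimination reduces A to a congruent diagonal form with pivots 0, -2, 0, 0.
So there are 1 negative, 3 zero pivots.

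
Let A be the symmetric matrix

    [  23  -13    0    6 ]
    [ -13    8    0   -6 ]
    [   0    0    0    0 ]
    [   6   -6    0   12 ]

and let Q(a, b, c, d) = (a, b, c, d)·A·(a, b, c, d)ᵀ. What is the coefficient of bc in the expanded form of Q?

0

The coefficient of bc is A[2,3] + A[3,2] = 2·0 = 0.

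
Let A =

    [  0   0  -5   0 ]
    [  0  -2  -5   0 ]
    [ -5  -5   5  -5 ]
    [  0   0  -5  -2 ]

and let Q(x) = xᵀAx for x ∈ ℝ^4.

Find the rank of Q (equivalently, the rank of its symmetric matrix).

4

Row reduction of A gives 4 nonzero rows, so rank A = 4.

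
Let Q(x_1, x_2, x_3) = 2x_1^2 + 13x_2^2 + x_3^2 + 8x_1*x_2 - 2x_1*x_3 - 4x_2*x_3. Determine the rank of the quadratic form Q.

3

Write A = [[2, 4, -1], [4, 13, -2], [-1, -2, 1]].
Applying the same elementary operations to the rows and columns of A produces a congruent diagonal matrix with entries 2, 5, 1/2.
That gives 3 positive pivots.
The rank is the number of nonzero pivots: 3.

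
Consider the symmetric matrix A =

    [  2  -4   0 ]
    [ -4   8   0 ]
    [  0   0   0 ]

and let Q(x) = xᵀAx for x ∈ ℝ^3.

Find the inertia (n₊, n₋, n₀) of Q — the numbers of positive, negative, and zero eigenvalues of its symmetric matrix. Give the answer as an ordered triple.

Congruent diagonalization of A (simultaneous row and column reduction) yields pivots 2, 0, 0.
That gives 1 positive, 2 zero pivots.

(1, 0, 2)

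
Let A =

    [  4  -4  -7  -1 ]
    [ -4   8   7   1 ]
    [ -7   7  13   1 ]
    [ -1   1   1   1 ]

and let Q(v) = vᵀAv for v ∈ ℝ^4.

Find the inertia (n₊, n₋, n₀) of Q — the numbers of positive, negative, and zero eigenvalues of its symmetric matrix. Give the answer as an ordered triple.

Applying the same elementary operations to the rows and columns of A produces a congruent diagonal matrix with entries 4, 4, 3/4, 0.
That gives 3 positive, 1 zero pivots.

(3, 0, 1)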